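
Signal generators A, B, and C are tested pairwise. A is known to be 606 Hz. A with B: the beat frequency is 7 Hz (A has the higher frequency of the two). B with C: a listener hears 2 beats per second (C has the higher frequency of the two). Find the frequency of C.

B is below A, so f_B = 606 − 7 = 599 Hz.
C is above B, so f_C = 599 + 2 = 601 Hz.

601 Hz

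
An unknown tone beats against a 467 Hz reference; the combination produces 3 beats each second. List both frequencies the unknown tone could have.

464 Hz or 470 Hz

|f − 467| = 3, so f = 467 ± 3.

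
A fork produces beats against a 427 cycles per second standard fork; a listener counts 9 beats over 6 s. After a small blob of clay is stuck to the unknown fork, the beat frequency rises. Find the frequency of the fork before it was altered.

425.5 Hz

Beat frequency = 9/6 = 1.5 Hz.
|f − 427| = 1.5, so the fork was at either 425.5 Hz or 428.5 Hz.
Adding mass to a fork lowers its frequency; the adjustment lowers the fork's frequency.
The beat rate rose, so the adjustment moved the fork further from 427 Hz — it was already below the reference.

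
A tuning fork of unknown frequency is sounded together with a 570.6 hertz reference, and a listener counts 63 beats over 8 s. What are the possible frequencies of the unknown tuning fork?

Beat frequency = 63/8 = 7.875 Hz.
|f − 570.6| = 7.875, so f = 570.6 ± 7.875.

562.725 Hz or 578.475 Hz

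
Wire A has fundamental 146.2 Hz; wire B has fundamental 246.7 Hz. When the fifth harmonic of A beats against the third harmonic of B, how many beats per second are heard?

Fifth harmonic of the first: 5·146.2 = 731.0 Hz.
Third harmonic of the second: 3·246.7 = 740.1 Hz.
f_beat = |731.0 − 740.1| = 9.1 Hz.

9.1 Hz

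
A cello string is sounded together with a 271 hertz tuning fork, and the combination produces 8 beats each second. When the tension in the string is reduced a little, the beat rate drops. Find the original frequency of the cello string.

|f − 271| = 8, so the cello string was at either 263 Hz or 279 Hz.
Lower tension means lower frequency; the adjustment lowers the cello string's frequency.
The beat rate fell, so the adjustment moved the cello string toward 271 Hz — it must have started above the reference.

279 Hz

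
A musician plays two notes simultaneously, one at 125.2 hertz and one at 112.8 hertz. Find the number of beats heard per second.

f_beat = |f₁ − f₂|.
|125.2 − 112.8| = 12.4 Hz.

12.4 Hz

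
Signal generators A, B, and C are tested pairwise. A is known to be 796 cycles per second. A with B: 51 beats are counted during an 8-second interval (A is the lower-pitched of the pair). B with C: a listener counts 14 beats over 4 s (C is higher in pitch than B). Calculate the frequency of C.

805.875 Hz

A–B: Beat frequency = 51/8 = 6.375 Hz.
B is above A, so f_B = 796 + 6.375 = 802.375 Hz.
B–C: Beat frequency = 14/4 = 3.5 Hz.
C is above B, so f_C = 802.375 + 3.5 = 805.875 Hz.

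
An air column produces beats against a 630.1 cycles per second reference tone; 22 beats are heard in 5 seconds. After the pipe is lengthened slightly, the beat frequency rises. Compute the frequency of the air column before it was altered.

Beat frequency = 22/5 = 4.4 Hz.
|f − 630.1| = 4.4, so the air column was at either 625.7 Hz or 634.5 Hz.
A longer pipe has a lower fundamental; the adjustment lowers the air column's frequency.
The beat rate rose, so the adjustment moved the air column further from 630.1 Hz — it was already below the reference.

625.7 Hz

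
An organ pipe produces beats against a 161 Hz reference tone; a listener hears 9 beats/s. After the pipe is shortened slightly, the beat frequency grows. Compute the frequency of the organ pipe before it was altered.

170 Hz

|f − 161| = 9, so the organ pipe was at either 152 Hz or 170 Hz.
A shorter pipe has a higher fundamental; the adjustment raises the organ pipe's frequency.
The beat rate rose, so the adjustment moved the organ pipe further from 161 Hz — it was already above the reference.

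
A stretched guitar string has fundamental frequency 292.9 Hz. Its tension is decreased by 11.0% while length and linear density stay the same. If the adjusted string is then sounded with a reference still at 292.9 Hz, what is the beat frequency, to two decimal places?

16.58 Hz

For a string, f ∝ √T, so the new frequency is 292.9·√0.890 = 276.3213 Hz.
f_beat = |276.3213 − 292.9| = 16.58 Hz.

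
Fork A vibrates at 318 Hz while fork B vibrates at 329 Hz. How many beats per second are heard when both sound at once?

The beat frequency equals the magnitude of the frequency difference.
|318 − 329| = 11 Hz.

11 Hz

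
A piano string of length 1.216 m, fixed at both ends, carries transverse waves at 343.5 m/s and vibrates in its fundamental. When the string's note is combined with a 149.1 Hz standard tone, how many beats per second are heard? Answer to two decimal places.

For a string fixed at both ends, f_n = n·v/(2L) = 1·343.5/(2·1.216) = 141.2418 Hz.
f_beat = |141.2418 − 149.1| = 7.86 Hz.

7.86 Hz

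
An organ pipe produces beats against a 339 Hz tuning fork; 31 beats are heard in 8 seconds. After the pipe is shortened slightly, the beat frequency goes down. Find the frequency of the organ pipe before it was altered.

335.125 Hz

Beat frequency = 31/8 = 3.875 Hz.
|f − 339| = 3.875, so the organ pipe was at either 335.125 Hz or 342.875 Hz.
A shorter pipe has a higher fundamental; the adjustment raises the organ pipe's frequency.
The beat rate fell, so the adjustment moved the organ pipe toward 339 Hz — it must have started below the reference.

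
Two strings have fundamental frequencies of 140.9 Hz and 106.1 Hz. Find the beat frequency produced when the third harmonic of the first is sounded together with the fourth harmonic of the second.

Third harmonic of the first: 3·140.9 = 422.7 Hz.
Fourth harmonic of the second: 4·106.1 = 424.4 Hz.
f_beat = |422.7 − 424.4| = 1.7 Hz.

1.7 Hz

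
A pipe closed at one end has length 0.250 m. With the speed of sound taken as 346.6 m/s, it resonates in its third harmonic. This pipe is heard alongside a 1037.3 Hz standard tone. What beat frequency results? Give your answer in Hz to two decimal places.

Closed pipe (odd harmonics): f_n = n·v/(4L) = 3·346.6/(4·0.250) = 1039.8000 Hz.
f_beat = |1039.8000 − 1037.3| = 2.50 Hz.

2.50 Hz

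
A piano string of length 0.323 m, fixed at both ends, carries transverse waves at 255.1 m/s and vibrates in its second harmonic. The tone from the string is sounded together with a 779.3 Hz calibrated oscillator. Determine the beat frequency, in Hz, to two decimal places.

For a string fixed at both ends, f_n = n·v/(2L) = 2·255.1/(2·0.323) = 789.7833 Hz.
f_beat = |789.7833 − 779.3| = 10.48 Hz.

10.48 Hz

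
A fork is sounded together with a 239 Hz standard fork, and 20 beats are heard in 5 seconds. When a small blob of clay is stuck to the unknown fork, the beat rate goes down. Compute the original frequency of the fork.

Beat frequency = 20/5 = 4 Hz.
|f − 239| = 4, so the fork was at either 235 Hz or 243 Hz.
Adding mass to a fork lowers its frequency; the adjustment lowers the fork's frequency.
The beat rate fell, so the adjustment moved the fork toward 239 Hz — it must have started above the reference.

243 Hz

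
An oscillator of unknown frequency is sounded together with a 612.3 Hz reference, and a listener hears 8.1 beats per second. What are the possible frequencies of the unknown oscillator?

|f − 612.3| = 8.1, so f = 612.3 ± 8.1.

604.2 Hz or 620.4 Hz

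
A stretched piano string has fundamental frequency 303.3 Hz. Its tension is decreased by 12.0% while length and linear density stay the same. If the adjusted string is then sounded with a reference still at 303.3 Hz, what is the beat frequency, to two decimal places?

For a string, f ∝ √T, so the new frequency is 303.3·√0.880 = 284.5206 Hz.
f_beat = |284.5206 − 303.3| = 18.78 Hz.

18.78 Hz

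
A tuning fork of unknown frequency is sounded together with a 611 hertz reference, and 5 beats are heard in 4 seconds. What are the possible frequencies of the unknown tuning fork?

609.75 Hz or 612.25 Hz

Beat frequency = 5/4 = 1.25 Hz.
|f − 611| = 1.25, so f = 611 ± 1.25.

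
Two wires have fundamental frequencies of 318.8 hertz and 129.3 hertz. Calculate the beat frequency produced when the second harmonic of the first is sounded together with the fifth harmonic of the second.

8.9 Hz

Second harmonic of the first: 2·318.8 = 637.6 Hz.
Fifth harmonic of the second: 5·129.3 = 646.5 Hz.
f_beat = |637.6 − 646.5| = 8.9 Hz.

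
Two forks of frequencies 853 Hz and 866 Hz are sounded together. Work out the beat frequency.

13 Hz

The beat frequency equals the magnitude of the frequency difference.
|853 − 866| = 13 Hz.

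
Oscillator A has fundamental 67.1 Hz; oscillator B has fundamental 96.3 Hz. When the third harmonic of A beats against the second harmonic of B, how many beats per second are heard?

8.7 Hz

Third harmonic of the first: 3·67.1 = 201.3 Hz.
Second harmonic of the second: 2·96.3 = 192.6 Hz.
f_beat = |201.3 − 192.6| = 8.7 Hz.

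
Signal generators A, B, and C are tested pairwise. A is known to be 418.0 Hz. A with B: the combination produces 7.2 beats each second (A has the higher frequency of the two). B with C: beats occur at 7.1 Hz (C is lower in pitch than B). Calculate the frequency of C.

403.7 Hz

B is below A, so f_B = 418.0 − 7.2 = 410.8 Hz.
C is below B, so f_C = 410.8 − 7.1 = 403.7 Hz.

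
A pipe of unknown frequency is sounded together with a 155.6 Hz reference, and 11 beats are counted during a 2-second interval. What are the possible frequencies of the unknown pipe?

Beat frequency = 11/2 = 5.5 Hz.
|f − 155.6| = 5.5, so f = 155.6 ± 5.5.

150.1 Hz or 161.1 Hz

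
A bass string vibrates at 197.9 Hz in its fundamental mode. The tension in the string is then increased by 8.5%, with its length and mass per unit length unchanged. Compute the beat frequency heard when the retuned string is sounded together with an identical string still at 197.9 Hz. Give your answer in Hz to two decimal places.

For a string, f ∝ √T, so the new frequency is 197.9·√1.085 = 206.1392 Hz.
f_beat = |206.1392 − 197.9| = 8.24 Hz.

8.24 Hz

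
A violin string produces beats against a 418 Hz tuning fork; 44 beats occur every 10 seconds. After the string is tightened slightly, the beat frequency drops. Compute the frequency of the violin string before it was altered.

Beat frequency = 44/10 = 4.4 Hz.
|f − 418| = 4.4, so the violin string was at either 413.6 Hz or 422.4 Hz.
Increasing tension raises a string's frequency; the adjustment raises the violin string's frequency.
The beat rate fell, so the adjustment moved the violin string toward 418 Hz — it must have started below the reference.

413.6 Hz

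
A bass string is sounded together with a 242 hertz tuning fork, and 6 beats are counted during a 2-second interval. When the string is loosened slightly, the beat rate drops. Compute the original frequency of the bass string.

Beat frequency = 6/2 = 3 Hz.
|f − 242| = 3, so the bass string was at either 239 Hz or 245 Hz.
Reducing tension lowers a string's frequency; the adjustment lowers the bass string's frequency.
The beat rate fell, so the adjustment moved the bass string toward 242 Hz — it must have started above the reference.

245 Hz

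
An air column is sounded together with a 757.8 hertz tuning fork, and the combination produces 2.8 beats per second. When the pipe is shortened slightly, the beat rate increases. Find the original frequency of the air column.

760.6 Hz

|f − 757.8| = 2.8, so the air column was at either 755 Hz or 760.6 Hz.
A shorter pipe has a higher fundamental; the adjustment raises the air column's frequency.
The beat rate rose, so the adjustment moved the air column further from 757.8 Hz — it was already above the reference.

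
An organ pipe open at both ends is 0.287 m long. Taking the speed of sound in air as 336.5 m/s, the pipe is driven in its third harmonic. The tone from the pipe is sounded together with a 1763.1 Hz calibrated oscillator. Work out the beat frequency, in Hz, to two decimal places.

4.39 Hz

Open pipe: f_n = n·v/(2L) = 3·336.5/(2·0.287) = 1758.7108 Hz.
f_beat = |1758.7108 − 1763.1| = 4.39 Hz.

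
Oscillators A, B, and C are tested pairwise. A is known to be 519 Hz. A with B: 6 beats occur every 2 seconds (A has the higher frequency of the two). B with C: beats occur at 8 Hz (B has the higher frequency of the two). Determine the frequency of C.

508 Hz

A–B: Beat frequency = 6/2 = 3 Hz.
B is below A, so f_B = 519 − 3 = 516 Hz.
C is below B, so f_C = 516 − 8 = 508 Hz.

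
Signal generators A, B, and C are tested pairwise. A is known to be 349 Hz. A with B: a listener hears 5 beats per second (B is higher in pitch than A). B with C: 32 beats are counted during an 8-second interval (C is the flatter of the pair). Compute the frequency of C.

350 Hz

B is above A, so f_B = 349 + 5 = 354 Hz.
B–C: Beat frequency = 32/8 = 4 Hz.
C is below B, so f_C = 354 − 4 = 350 Hz.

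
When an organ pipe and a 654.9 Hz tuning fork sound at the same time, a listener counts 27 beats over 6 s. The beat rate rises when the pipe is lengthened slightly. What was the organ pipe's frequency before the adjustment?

Beat frequency = 27/6 = 4.5 Hz.
|f − 654.9| = 4.5, so the organ pipe was at either 650.4 Hz or 659.4 Hz.
A longer pipe has a lower fundamental; the adjustment lowers the organ pipe's frequency.
The beat rate rose, so the adjustment moved the organ pipe further from 654.9 Hz — it was already below the reference.

650.4 Hz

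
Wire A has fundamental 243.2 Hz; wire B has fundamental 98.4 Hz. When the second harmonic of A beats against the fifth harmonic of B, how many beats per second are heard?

5.6 Hz

Second harmonic of the first: 2·243.2 = 486.4 Hz.
Fifth harmonic of the second: 5·98.4 = 492.0 Hz.
f_beat = |486.4 − 492.0| = 5.6 Hz.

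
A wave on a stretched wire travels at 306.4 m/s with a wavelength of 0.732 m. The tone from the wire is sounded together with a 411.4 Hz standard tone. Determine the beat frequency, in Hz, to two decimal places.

Source frequency f = v/λ = 306.4/0.732 = 418.5792 Hz.
f_beat = |418.5792 − 411.4| = 7.18 Hz.

7.18 Hz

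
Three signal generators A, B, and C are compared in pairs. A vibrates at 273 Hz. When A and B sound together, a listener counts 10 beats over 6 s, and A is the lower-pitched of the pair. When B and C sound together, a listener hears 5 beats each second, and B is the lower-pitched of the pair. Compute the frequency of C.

A–B: Beat frequency = 10/6 = 1.6667 Hz.
B is above A, so f_B = 273 + 1.6667 = 274.6667 Hz.
C is above B, so f_C = 274.6667 + 5 = 279.6667 Hz.

279.6667 Hz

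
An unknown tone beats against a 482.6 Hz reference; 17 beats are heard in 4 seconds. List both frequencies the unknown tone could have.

478.35 Hz or 486.85 Hz

Beat frequency = 17/4 = 4.25 Hz.
|f − 482.6| = 4.25, so f = 482.6 ± 4.25.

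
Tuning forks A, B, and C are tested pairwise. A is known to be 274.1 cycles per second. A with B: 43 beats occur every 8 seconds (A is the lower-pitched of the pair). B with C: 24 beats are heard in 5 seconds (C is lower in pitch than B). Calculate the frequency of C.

274.675 Hz

A–B: Beat frequency = 43/8 = 5.375 Hz.
B is above A, so f_B = 274.1 + 5.375 = 279.475 Hz.
B–C: Beat frequency = 24/5 = 4.8 Hz.
C is below B, so f_C = 279.475 − 4.8 = 274.675 Hz.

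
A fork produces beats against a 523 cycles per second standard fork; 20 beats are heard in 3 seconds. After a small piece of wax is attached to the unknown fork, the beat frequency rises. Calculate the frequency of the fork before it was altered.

Beat frequency = 20/3 = 6.6667 Hz.
|f − 523| = 6.6667, so the fork was at either 516.3333 Hz or 529.6667 Hz.
Loading a fork with wax lowers its frequency; the adjustment lowers the fork's frequency.
The beat rate rose, so the adjustment moved the fork further from 523 Hz — it was already below the reference.

516.3333 Hz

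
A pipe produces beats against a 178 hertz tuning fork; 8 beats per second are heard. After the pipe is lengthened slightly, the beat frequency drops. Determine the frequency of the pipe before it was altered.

|f − 178| = 8, so the pipe was at either 170 Hz or 186 Hz.
A longer pipe has a lower fundamental; the adjustment lowers the pipe's frequency.
The beat rate fell, so the adjustment moved the pipe toward 178 Hz — it must have started above the reference.

186 Hz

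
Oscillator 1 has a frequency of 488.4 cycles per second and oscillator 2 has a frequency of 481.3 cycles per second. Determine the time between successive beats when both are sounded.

f_beat = |488.4 − 481.3| = 7.1 Hz.
Beat period T = 1 / f_beat = 1 / 7.1 s.

0.141 s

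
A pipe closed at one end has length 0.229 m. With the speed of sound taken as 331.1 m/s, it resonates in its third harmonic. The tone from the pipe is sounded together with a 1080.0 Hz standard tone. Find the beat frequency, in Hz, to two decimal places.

4.39 Hz

Closed pipe (odd harmonics): f_n = n·v/(4L) = 3·331.1/(4·0.229) = 1084.3886 Hz.
f_beat = |1084.3886 − 1080.0| = 4.39 Hz.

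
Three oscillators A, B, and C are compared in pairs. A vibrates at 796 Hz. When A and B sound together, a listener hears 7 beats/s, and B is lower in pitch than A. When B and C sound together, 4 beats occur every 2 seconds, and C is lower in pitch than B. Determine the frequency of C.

B is below A, so f_B = 796 − 7 = 789 Hz.
B–C: Beat frequency = 4/2 = 2 Hz.
C is below B, so f_C = 789 − 2 = 787 Hz.

787 Hz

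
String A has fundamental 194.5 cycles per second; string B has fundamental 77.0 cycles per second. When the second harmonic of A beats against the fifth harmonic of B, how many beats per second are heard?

Second harmonic of the first: 2·194.5 = 389.0 Hz.
Fifth harmonic of the second: 5·77.0 = 385.0 Hz.
f_beat = |389.0 − 385.0| = 4.0 Hz.

4.0 Hz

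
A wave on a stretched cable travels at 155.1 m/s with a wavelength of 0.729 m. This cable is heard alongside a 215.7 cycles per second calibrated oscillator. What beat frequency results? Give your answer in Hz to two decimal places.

2.94 Hz

Source frequency f = v/λ = 155.1/0.729 = 212.7572 Hz.
f_beat = |212.7572 − 215.7| = 2.94 Hz.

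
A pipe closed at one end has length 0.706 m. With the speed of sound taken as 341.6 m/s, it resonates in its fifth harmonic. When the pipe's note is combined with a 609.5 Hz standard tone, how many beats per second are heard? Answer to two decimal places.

Closed pipe (odd harmonics): f_n = n·v/(4L) = 5·341.6/(4·0.706) = 604.8159 Hz.
f_beat = |604.8159 − 609.5| = 4.68 Hz.

4.68 Hz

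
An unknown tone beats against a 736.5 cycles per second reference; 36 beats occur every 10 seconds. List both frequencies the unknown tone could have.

Beat frequency = 36/10 = 3.6 Hz.
|f − 736.5| = 3.6, so f = 736.5 ± 3.6.

732.9 Hz or 740.1 Hz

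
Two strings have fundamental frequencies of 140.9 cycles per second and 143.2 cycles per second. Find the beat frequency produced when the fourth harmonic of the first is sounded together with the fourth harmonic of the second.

9.2 Hz

Fourth harmonic of the first: 4·140.9 = 563.6 Hz.
Fourth harmonic of the second: 4·143.2 = 572.8 Hz.
f_beat = |563.6 − 572.8| = 9.2 Hz.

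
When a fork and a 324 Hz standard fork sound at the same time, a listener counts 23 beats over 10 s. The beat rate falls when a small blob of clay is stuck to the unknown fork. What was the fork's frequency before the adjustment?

Beat frequency = 23/10 = 2.3 Hz.
|f − 324| = 2.3, so the fork was at either 321.7 Hz or 326.3 Hz.
Adding mass to a fork lowers its frequency; the adjustment lowers the fork's frequency.
The beat rate fell, so the adjustment moved the fork toward 324 Hz — it must have started above the reference.

326.3 Hz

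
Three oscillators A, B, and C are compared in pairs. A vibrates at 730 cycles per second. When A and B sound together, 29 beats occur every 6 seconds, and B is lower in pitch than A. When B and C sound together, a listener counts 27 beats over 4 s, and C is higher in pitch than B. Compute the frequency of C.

A–B: Beat frequency = 29/6 = 4.8333 Hz.
B is below A, so f_B = 730 − 4.8333 = 725.1667 Hz.
B–C: Beat frequency = 27/4 = 6.75 Hz.
C is above B, so f_C = 725.1667 + 6.75 = 731.9167 Hz.

731.9167 Hz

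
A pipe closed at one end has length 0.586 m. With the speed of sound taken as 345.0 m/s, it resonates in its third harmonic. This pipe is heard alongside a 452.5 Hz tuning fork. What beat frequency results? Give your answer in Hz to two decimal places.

10.95 Hz

Closed pipe (odd harmonics): f_n = n·v/(4L) = 3·345.0/(4·0.586) = 441.5529 Hz.
f_beat = |441.5529 − 452.5| = 10.95 Hz.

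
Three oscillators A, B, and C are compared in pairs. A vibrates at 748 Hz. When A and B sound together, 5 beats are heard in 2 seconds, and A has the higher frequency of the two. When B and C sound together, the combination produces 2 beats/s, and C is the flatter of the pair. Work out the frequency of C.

743.5 Hz

A–B: Beat frequency = 5/2 = 2.5 Hz.
B is below A, so f_B = 748 − 2.5 = 745.5 Hz.
C is below B, so f_C = 745.5 − 2 = 743.5 Hz.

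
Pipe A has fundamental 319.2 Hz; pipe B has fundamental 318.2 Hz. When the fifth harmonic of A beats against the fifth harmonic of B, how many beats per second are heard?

5.0 Hz

Fifth harmonic of the first: 5·319.2 = 1596.0 Hz.
Fifth harmonic of the second: 5·318.2 = 1591.0 Hz.
f_beat = |1596.0 − 1591.0| = 5.0 Hz.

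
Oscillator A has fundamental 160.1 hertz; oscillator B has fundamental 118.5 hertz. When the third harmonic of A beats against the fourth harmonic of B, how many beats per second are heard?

6.3 Hz

Third harmonic of the first: 3·160.1 = 480.3 Hz.
Fourth harmonic of the second: 4·118.5 = 474.0 Hz.
f_beat = |480.3 − 474.0| = 6.3 Hz.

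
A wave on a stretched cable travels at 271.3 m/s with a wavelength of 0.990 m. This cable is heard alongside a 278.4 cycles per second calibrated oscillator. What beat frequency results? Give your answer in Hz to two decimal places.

4.36 Hz

Source frequency f = v/λ = 271.3/0.990 = 274.0404 Hz.
f_beat = |274.0404 − 278.4| = 4.36 Hz.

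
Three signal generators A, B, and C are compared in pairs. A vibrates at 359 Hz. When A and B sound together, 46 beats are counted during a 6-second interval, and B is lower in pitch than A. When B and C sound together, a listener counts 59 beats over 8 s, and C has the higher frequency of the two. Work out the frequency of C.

358.7083 Hz

A–B: Beat frequency = 46/6 = 7.6667 Hz.
B is below A, so f_B = 359 − 7.6667 = 351.3333 Hz.
B–C: Beat frequency = 59/8 = 7.375 Hz.
C is above B, so f_C = 351.3333 + 7.375 = 358.7083 Hz.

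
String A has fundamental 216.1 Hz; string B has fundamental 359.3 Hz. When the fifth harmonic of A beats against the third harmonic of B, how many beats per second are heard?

Fifth harmonic of the first: 5·216.1 = 1080.5 Hz.
Third harmonic of the second: 3·359.3 = 1077.9 Hz.
f_beat = |1080.5 − 1077.9| = 2.6 Hz.

2.6 Hz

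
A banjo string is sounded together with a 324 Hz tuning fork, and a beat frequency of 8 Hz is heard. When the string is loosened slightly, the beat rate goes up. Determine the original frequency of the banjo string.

316 Hz

|f − 324| = 8, so the banjo string was at either 316 Hz or 332 Hz.
Reducing tension lowers a string's frequency; the adjustment lowers the banjo string's frequency.
The beat rate rose, so the adjustment moved the banjo string further from 324 Hz — it was already below the reference.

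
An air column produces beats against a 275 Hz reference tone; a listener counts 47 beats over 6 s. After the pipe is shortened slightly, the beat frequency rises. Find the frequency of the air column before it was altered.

Beat frequency = 47/6 = 7.8333 Hz.
|f − 275| = 7.8333, so the air column was at either 267.1667 Hz or 282.8333 Hz.
A shorter pipe has a higher fundamental; the adjustment raises the air column's frequency.
The beat rate rose, so the adjustment moved the air column further from 275 Hz — it was already above the reference.

282.8333 Hz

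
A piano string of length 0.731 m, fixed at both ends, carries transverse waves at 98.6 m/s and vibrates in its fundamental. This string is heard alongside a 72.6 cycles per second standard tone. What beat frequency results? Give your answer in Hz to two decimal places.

5.16 Hz

For a string fixed at both ends, f_n = n·v/(2L) = 1·98.6/(2·0.731) = 67.4419 Hz.
f_beat = |67.4419 − 72.6| = 5.16 Hz.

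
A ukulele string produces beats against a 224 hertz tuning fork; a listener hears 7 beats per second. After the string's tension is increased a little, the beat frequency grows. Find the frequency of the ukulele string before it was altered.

|f − 224| = 7, so the ukulele string was at either 217 Hz or 231 Hz.
Higher tension means higher frequency; the adjustment raises the ukulele string's frequency.
The beat rate rose, so the adjustment moved the ukulele string further from 224 Hz — it was already above the reference.

231 Hz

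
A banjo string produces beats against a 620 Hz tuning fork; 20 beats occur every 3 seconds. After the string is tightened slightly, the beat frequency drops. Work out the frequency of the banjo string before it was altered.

613.3333 Hz

Beat frequency = 20/3 = 6.6667 Hz.
|f − 620| = 6.6667, so the banjo string was at either 613.3333 Hz or 626.6667 Hz.
Increasing tension raises a string's frequency; the adjustment raises the banjo string's frequency.
The beat rate fell, so the adjustment moved the banjo string toward 620 Hz — it must have started below the reference.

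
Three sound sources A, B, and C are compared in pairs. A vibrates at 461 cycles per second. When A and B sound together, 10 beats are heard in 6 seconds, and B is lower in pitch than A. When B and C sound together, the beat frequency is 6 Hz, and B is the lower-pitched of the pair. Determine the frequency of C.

465.3333 Hz

A–B: Beat frequency = 10/6 = 1.6667 Hz.
B is below A, so f_B = 461 − 1.6667 = 459.3333 Hz.
C is above B, so f_C = 459.3333 + 6 = 465.3333 Hz.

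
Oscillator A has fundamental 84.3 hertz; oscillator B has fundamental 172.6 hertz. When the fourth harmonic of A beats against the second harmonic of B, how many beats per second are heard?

Fourth harmonic of the first: 4·84.3 = 337.2 Hz.
Second harmonic of the second: 2·172.6 = 345.2 Hz.
f_beat = |337.2 − 345.2| = 8.0 Hz.

8.0 Hz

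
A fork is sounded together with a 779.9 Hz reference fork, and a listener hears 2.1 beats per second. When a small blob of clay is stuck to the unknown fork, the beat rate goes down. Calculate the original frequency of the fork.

782 Hz

|f − 779.9| = 2.1, so the fork was at either 777.8 Hz or 782 Hz.
Adding mass to a fork lowers its frequency; the adjustment lowers the fork's frequency.
The beat rate fell, so the adjustment moved the fork toward 779.9 Hz — it must have started above the reference.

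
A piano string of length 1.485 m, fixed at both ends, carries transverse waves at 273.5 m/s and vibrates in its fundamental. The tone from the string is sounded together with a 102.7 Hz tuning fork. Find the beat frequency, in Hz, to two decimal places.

10.61 Hz

For a string fixed at both ends, f_n = n·v/(2L) = 1·273.5/(2·1.485) = 92.0875 Hz.
f_beat = |92.0875 − 102.7| = 10.61 Hz.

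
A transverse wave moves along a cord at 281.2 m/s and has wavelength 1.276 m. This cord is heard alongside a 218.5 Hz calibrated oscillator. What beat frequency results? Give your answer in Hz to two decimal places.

1.88 Hz

Source frequency f = v/λ = 281.2/1.276 = 220.3762 Hz.
f_beat = |220.3762 − 218.5| = 1.88 Hz.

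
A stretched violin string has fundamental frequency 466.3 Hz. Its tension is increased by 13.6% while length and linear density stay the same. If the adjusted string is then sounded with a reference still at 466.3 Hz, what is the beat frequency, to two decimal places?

30.70 Hz

For a string, f ∝ √T, so the new frequency is 466.3·√1.136 = 496.9979 Hz.
f_beat = |496.9979 − 466.3| = 30.70 Hz.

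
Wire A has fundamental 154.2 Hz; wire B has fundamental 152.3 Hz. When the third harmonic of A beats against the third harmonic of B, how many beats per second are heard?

5.7 Hz

Third harmonic of the first: 3·154.2 = 462.6 Hz.
Third harmonic of the second: 3·152.3 = 456.9 Hz.
f_beat = |462.6 − 456.9| = 5.7 Hz.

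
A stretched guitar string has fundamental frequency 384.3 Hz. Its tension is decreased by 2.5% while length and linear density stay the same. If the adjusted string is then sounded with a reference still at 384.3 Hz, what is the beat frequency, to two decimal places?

For a string, f ∝ √T, so the new frequency is 384.3·√0.975 = 379.4658 Hz.
f_beat = |379.4658 − 384.3| = 4.83 Hz.

4.83 Hz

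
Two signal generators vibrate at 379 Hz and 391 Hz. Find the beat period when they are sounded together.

f_beat = |379 − 391| = 12 Hz.
Beat period T = 1 / f_beat = 1 / 12 s.

0.083 s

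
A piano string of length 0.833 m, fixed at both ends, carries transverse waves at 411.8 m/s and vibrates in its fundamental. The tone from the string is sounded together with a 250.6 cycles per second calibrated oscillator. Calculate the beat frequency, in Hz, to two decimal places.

3.42 Hz

For a string fixed at both ends, f_n = n·v/(2L) = 1·411.8/(2·0.833) = 247.1789 Hz.
f_beat = |247.1789 − 250.6| = 3.42 Hz.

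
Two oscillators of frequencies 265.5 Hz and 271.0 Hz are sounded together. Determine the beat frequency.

5.5 Hz

The beat frequency equals the magnitude of the frequency difference.
|265.5 − 271.0| = 5.5 Hz.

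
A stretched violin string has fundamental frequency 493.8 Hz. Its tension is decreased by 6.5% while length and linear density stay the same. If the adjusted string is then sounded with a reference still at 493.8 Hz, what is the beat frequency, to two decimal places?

For a string, f ∝ √T, so the new frequency is 493.8·√0.935 = 477.4819 Hz.
f_beat = |477.4819 − 493.8| = 16.32 Hz.

16.32 Hz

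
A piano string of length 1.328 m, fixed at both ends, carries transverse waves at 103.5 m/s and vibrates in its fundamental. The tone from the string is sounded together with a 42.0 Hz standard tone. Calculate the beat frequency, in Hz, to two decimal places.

For a string fixed at both ends, f_n = n·v/(2L) = 1·103.5/(2·1.328) = 38.9684 Hz.
f_beat = |38.9684 − 42.0| = 3.03 Hz.

3.03 Hz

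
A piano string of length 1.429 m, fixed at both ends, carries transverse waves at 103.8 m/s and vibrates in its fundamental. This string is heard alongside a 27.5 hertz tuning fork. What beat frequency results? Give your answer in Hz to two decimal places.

For a string fixed at both ends, f_n = n·v/(2L) = 1·103.8/(2·1.429) = 36.3191 Hz.
f_beat = |36.3191 − 27.5| = 8.82 Hz.

8.82 Hz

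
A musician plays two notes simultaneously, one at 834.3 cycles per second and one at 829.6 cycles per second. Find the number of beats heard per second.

4.7 Hz

f_beat = |f₁ − f₂|.
|834.3 − 829.6| = 4.7 Hz.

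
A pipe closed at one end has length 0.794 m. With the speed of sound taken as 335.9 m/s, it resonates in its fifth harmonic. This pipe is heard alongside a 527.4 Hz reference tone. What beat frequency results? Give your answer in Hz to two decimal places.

Closed pipe (odd harmonics): f_n = n·v/(4L) = 5·335.9/(4·0.794) = 528.8098 Hz.
f_beat = |528.8098 − 527.4| = 1.41 Hz.

1.41 Hz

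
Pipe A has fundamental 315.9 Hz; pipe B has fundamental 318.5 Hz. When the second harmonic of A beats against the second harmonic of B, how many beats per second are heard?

Second harmonic of the first: 2·315.9 = 631.8 Hz.
Second harmonic of the second: 2·318.5 = 637.0 Hz.
f_beat = |631.8 − 637.0| = 5.2 Hz.

5.2 Hz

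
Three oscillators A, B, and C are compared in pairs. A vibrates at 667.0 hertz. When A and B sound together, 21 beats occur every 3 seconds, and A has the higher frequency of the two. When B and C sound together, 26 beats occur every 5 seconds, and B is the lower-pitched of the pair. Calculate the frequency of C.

665.2 Hz

A–B: Beat frequency = 21/3 = 7 Hz.
B is below A, so f_B = 667.0 − 7 = 660 Hz.
B–C: Beat frequency = 26/5 = 5.2 Hz.
C is above B, so f_C = 660 + 5.2 = 665.2 Hz.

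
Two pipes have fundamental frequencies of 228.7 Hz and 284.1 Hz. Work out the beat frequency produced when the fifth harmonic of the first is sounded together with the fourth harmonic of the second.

Fifth harmonic of the first: 5·228.7 = 1143.5 Hz.
Fourth harmonic of the second: 4·284.1 = 1136.4 Hz.
f_beat = |1143.5 − 1136.4| = 7.1 Hz.

7.1 Hz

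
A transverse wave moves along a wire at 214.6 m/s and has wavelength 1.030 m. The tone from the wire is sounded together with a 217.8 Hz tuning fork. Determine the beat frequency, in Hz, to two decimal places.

9.45 Hz

Source frequency f = v/λ = 214.6/1.030 = 208.3495 Hz.
f_beat = |208.3495 − 217.8| = 9.45 Hz.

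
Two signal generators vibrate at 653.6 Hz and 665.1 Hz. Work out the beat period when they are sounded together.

f_beat = |653.6 − 665.1| = 11.5 Hz.
Beat period T = 1 / f_beat = 1 / 11.5 s.

0.087 s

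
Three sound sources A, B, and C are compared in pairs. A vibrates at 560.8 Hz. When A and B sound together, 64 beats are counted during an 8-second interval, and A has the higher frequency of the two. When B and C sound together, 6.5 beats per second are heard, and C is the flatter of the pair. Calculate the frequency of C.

A–B: Beat frequency = 64/8 = 8 Hz.
B is below A, so f_B = 560.8 − 8 = 552.8 Hz.
C is below B, so f_C = 552.8 − 6.5 = 546.3 Hz.

546.3 Hz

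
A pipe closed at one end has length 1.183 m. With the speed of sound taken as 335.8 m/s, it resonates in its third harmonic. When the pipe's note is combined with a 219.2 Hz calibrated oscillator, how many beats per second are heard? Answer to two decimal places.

Closed pipe (odd harmonics): f_n = n·v/(4L) = 3·335.8/(4·1.183) = 212.8910 Hz.
f_beat = |212.8910 − 219.2| = 6.31 Hz.

6.31 Hz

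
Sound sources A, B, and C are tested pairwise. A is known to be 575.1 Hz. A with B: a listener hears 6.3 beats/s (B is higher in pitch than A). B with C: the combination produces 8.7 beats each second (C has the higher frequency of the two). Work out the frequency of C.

B is above A, so f_B = 575.1 + 6.3 = 581.4 Hz.
C is above B, so f_C = 581.4 + 8.7 = 590.1 Hz.

590.1 Hz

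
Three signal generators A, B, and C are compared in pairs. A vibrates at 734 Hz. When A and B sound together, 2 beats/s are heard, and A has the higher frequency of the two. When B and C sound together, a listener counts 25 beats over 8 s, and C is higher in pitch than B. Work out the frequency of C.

B is below A, so f_B = 734 − 2 = 732 Hz.
B–C: Beat frequency = 25/8 = 3.125 Hz.
C is above B, so f_C = 732 + 3.125 = 735.125 Hz.

735.125 Hz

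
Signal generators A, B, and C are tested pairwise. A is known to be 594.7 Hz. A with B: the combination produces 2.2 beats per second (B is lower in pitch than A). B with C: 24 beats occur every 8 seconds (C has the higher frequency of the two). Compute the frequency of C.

B is below A, so f_B = 594.7 − 2.2 = 592.5 Hz.
B–C: Beat frequency = 24/8 = 3 Hz.
C is above B, so f_C = 592.5 + 3 = 595.5 Hz.

595.5 Hz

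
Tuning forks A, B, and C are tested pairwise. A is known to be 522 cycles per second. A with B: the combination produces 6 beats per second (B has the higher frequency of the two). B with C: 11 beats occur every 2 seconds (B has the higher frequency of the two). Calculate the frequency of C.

B is above A, so f_B = 522 + 6 = 528 Hz.
B–C: Beat frequency = 11/2 = 5.5 Hz.
C is below B, so f_C = 528 − 5.5 = 522.5 Hz.

522.5 Hz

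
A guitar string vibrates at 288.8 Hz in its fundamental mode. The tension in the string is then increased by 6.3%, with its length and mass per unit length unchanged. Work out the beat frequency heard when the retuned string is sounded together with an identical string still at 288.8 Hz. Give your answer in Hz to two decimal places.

8.96 Hz

For a string, f ∝ √T, so the new frequency is 288.8·√1.063 = 297.7583 Hz.
f_beat = |297.7583 − 288.8| = 8.96 Hz.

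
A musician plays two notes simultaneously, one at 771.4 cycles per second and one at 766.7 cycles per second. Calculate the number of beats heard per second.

The beat frequency equals the magnitude of the frequency difference.
|771.4 − 766.7| = 4.7 Hz.

4.7 Hz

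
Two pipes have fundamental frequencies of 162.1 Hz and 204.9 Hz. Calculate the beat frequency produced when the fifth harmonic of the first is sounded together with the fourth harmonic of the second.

9.1 Hz

Fifth harmonic of the first: 5·162.1 = 810.5 Hz.
Fourth harmonic of the second: 4·204.9 = 819.6 Hz.
f_beat = |810.5 − 819.6| = 9.1 Hz.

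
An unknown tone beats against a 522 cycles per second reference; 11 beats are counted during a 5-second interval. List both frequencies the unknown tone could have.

Beat frequency = 11/5 = 2.2 Hz.
|f − 522| = 2.2, so f = 522 ± 2.2.

519.8 Hz or 524.2 Hz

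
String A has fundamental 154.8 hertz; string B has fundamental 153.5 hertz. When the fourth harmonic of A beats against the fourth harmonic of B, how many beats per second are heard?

5.2 Hz

Fourth harmonic of the first: 4·154.8 = 619.2 Hz.
Fourth harmonic of the second: 4·153.5 = 614.0 Hz.
f_beat = |619.2 − 614.0| = 5.2 Hz.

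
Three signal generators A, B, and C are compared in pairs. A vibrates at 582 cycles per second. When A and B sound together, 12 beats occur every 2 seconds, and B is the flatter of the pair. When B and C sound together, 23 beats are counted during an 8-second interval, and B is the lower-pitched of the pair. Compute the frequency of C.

578.875 Hz

A–B: Beat frequency = 12/2 = 6 Hz.
B is below A, so f_B = 582 − 6 = 576 Hz.
B–C: Beat frequency = 23/8 = 2.875 Hz.
C is above B, so f_C = 576 + 2.875 = 578.875 Hz.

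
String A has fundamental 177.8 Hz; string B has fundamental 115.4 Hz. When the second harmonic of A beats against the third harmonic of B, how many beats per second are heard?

9.4 Hz

Second harmonic of the first: 2·177.8 = 355.6 Hz.
Third harmonic of the second: 3·115.4 = 346.2 Hz.
f_beat = |355.6 − 346.2| = 9.4 Hz.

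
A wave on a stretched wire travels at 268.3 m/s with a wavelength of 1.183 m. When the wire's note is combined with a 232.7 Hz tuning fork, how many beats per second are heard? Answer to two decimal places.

Source frequency f = v/λ = 268.3/1.183 = 226.7963 Hz.
f_beat = |226.7963 − 232.7| = 5.90 Hz.

5.90 Hz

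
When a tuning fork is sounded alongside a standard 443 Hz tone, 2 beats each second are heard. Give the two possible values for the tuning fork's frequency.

|f − 443| = 2, so f = 443 ± 2.

441 Hz or 445 Hz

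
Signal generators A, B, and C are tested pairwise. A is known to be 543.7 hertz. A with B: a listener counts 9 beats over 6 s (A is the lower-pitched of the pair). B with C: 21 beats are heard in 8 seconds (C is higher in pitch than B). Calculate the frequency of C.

A–B: Beat frequency = 9/6 = 1.5 Hz.
B is above A, so f_B = 543.7 + 1.5 = 545.2 Hz.
B–C: Beat frequency = 21/8 = 2.625 Hz.
C is above B, so f_C = 545.2 + 2.625 = 547.825 Hz.

547.825 Hz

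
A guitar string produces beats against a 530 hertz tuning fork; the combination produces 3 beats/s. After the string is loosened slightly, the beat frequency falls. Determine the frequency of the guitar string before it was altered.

|f − 530| = 3, so the guitar string was at either 527 Hz or 533 Hz.
Reducing tension lowers a string's frequency; the adjustment lowers the guitar string's frequency.
The beat rate fell, so the adjustment moved the guitar string toward 530 Hz — it must have started above the reference.

533 Hz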